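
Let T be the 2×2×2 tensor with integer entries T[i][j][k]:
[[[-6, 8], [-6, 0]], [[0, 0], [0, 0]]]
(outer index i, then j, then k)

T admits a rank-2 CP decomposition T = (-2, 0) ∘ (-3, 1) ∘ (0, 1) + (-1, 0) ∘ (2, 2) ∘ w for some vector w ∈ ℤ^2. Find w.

w = (3, -1)

Subtract the known terms from T to get the rank-1 residual R = (-1, 0) ∘ (2, 2) ∘ w, so R[i,j,k] = a[i]·b[j]·w[k]. Pick indices with nonzero a[0]·b[0] = (-1)·(2) = -2. Only the fibre through (0,0,·) is needed: R[0,0,:] = T[0,0,:] − Σₗ aₗ[0]bₗ[0]cₗ = [-6, 8] − (-2)·(-3)·(0, 1) = [-6, 2]. Then w[k] = R[0,0,k] / -2 for each k, giving w = [-6, 2] / -2 = (3, -1).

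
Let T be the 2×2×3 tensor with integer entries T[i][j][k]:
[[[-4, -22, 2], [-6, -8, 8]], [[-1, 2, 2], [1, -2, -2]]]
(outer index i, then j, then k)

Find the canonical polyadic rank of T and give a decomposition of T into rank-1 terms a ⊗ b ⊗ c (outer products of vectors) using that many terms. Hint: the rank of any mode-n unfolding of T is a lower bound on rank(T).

Lower bound: the mode-3 unfolding of T (rows indexed by k, columns by (i,j) = (0,0), (0,1), (1,0), (1,1)) is [[-4, -6, -1, 1], [-22, -8, 2, -2], [2, 8, 2, -2]].
There the 2×2 minor on rows k ∈ {0, 1}, columns (i,j) ∈ {(0,0), (0,1)} is det [[-4, -6], [-22, -8]] = -100 ≠ 0, so this unfolding has rank ≥ 2; CP rank is at least every unfolding rank, so rank(T) ≥ 2. (This is only a lower bound: in general the CP rank may exceed every unfolding rank, so we still need to exhibit 2 rank-1 terms summing to T.)
Upper bound — finding two terms. Write S_k = T[:,:,k] for the frontal slices: S₀ = [[-4, -6], [-1, 1]], S₁ = [[-22, -8], [2, -2]], S₂ = [[2, 8], [2, -2]].
If T = a₁ ⊗ b₁ ⊗ c₁ + a₂ ⊗ b₂ ⊗ c₂ then each S_k = c₁[k]·a₁b₁ᵀ + c₂[k]·a₂b₂ᵀ. S₀ and S₁ are linearly independent, so a₁b₁ᵀ and a₂b₂ᵀ must span the same plane of matrices: they are the rank-1 matrices of the form x·S₀ + y·S₁.
det(x·S₀ + y·S₁) is −10·x² − 10·xy + 60·y² = (-10)·(x + 3·y)(x − 2·y), vanishing at (x:y) = (3:-1) and (2:1).
M₁ = 3·S₀ − S₁ = [[10, -10], [-5, 5]] = 5·(2, -1)(1, -1)ᵀ and M₂ = 2·S₀ + S₁ = [[-30, -20], [0, 0]] = (-10)·(1, 0)(3, 2)ᵀ, so take a₁ = (2, -1), b₁ = (1, -1), a₂ = (1, 0), b₂ = (3, 2).
Each slice is an integer combination of E₁ = a₁b₁ᵀ and E₂ = a₂b₂ᵀ: S₀ = E₁ − 2·E₂, S₁ = −2·E₁ − 6·E₂, S₂ = −2·E₁ + 2·E₂; reading off coefficients, c₁ = (1, -2, -2) and c₂ = (-2, -6, 2).
Hence T = (2, -1) ⊗ (1, -1) ⊗ (1, -2, -2) + (1, 0) ⊗ (3, 2) ⊗ (-2, -6, 2), so rank(T) ≤ 2.
These bounds meet, so rank(T) = 2.

rank(T) = 2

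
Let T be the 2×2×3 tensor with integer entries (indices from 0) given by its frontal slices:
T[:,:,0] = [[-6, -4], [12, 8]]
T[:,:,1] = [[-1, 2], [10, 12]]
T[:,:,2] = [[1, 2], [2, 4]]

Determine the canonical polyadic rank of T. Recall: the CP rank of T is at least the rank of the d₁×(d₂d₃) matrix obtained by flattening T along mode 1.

2

Lower bound: the mode-2 unfolding of T (rows indexed by j, columns by (i,k) = (0,0), (0,1), (0,2), (1,0), (1,1), (1,2)) is [[-6, -1, 1, 12, 10, 2], [-4, 2, 2, 8, 12, 4]].
There the 2×2 minor on rows j ∈ {0, 1}, columns (i,k) ∈ {(0,0), (0,1)} is det [[-6, -1], [-4, 2]] = -16 ≠ 0, so this unfolding has rank ≥ 2; CP rank is at least every unfolding rank, so rank(T) ≥ 2. (This is only a lower bound: in general the CP rank may exceed every unfolding rank, so we still need to exhibit 2 rank-1 terms summing to T.)
Upper bound — finding two terms. Write S_k = T[:,:,k] for the frontal slices: S₀ = [[-6, -4], [12, 8]], S₁ = [[-1, 2], [10, 12]], S₂ = [[1, 2], [2, 4]].
If T = a₁ ⊗ b₁ ⊗ c₁ + a₂ ⊗ b₂ ⊗ c₂ then each S_k = c₁[k]·a₁b₁ᵀ + c₂[k]·a₂b₂ᵀ. S₀ and S₁ are linearly independent, so a₁b₁ᵀ and a₂b₂ᵀ must span the same plane of matrices: they are the rank-1 matrices of the form x·S₀ + y·S₁.
det(x·S₀ + y·S₁) is −64·xy − 32·y² = (-32)·(y)(2·x + y), vanishing at (x:y) = (1:0) and (1:-2).
M₁ = S₀ = [[-6, -4], [12, 8]] = (-2)·(1, -2)(3, 2)ᵀ and M₂ = S₀ − 2·S₁ = [[-4, -8], [-8, -16]] = (-4)·(1, 2)(1, 2)ᵀ, so take a₁ = (1, -2), b₁ = (3, 2), a₂ = (1, 2), b₂ = (1, 2).
Each slice is an integer combination of E₁ = a₁b₁ᵀ and E₂ = a₂b₂ᵀ: S₀ = −2·E₁, S₁ = −E₁ + 2·E₂, S₂ = E₂; reading off coefficients, c₁ = (-2, -1, 0) and c₂ = (0, 2, 1).
Hence T = (1, -2) ⊗ (3, 2) ⊗ (-2, -1, 0) + (1, 2) ⊗ (1, 2) ⊗ (0, 2, 1), so rank(T) ≤ 2.
These bounds meet, so rank(T) = 2.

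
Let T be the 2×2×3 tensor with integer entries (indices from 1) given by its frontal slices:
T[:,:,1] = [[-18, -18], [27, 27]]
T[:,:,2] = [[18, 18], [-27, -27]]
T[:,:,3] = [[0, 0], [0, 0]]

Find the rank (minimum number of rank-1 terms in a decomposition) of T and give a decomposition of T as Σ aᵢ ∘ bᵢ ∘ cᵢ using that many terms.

Lower bound: T ≠ 0 (e.g. T[1,1,1] = -18), so rank(T) ≥ 1.
Upper bound: the mode-1 fibre T[:,1,1] = [-18, 27] gives a = (2, -3) (primitive direction); the mode-2 fibre T[1,:,1] = [-18, -18] gives b = (1, 1); then c[k] = T[1,1,k] / (a[1]·b[1]) = [-18, 18, 0] / 2 = (-9, 9, 0).
Expanding (2, -3) ∘ (1, 1) ∘ (-9, 9, 0) reproduces all 12 entries of T, so T = (2, -3) ∘ (1, 1) ∘ (-9, 9, 0) and rank(T) ≤ 1.
These bounds meet, so rank(T) = 1.

rank(T) = 1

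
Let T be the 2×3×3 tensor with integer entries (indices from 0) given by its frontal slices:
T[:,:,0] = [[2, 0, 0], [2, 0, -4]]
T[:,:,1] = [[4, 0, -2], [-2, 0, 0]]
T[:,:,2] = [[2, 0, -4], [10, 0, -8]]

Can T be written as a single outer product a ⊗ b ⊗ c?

No

The mode-3 unfolding of T (rows indexed by k, columns by (i,j) = (0,0), (0,1), (0,2), (1,0), (1,1), (1,2)) is [[2, 0, 0, 2, 0, -4], [4, 0, -2, -2, 0, 0], [2, 0, -4, 10, 0, -8]].
There the 3×3 minor on rows k ∈ {0, 1, 2}, columns (i,j) ∈ {(0,0), (0,2), (1,0)} is det [[2, 0, 2], [4, -2, -2], [2, -4, 10]] = -80 ≠ 0, so this unfolding has rank ≥ 3; CP rank is at least every unfolding rank, so rank(T) ≥ 3.
In particular rank(T) ≥ 3 > 1, so T is not rank-1.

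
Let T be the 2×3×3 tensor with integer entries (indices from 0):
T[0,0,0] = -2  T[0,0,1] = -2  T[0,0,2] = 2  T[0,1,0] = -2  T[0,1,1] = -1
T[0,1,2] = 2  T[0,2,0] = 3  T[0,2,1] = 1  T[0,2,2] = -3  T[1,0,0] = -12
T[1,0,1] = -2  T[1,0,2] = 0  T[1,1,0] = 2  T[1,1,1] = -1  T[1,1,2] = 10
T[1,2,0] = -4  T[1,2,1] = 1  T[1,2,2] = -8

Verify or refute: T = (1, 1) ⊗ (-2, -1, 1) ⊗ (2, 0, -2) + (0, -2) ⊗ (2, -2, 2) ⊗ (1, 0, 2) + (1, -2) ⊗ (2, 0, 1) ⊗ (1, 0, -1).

No

Reconstruct entry (0,0,1) from the claimed factors: Σₗ aₗ[0]bₗ[0]cₗ[1] = (1)·(-2)·(0) + (0)·(2)·(0) + (1)·(2)·(0) = 0, but T[0,0,1] = -2. The claim is false.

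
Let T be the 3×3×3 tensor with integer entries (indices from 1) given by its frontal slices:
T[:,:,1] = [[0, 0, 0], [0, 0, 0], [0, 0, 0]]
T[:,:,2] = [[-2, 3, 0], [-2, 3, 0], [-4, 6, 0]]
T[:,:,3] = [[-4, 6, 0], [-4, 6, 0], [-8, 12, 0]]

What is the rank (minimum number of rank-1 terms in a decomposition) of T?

1

Lower bound: T ≠ 0 (e.g. T[1,1,2] = -2), so rank(T) ≥ 1.
Upper bound: if T = a ⊗ b ⊗ c then every fibre of T is a multiple of the corresponding factor, so read the factors off the fibres through the nonzero entry T[1,1,2] = -2.
The mode-1 fibre T[:,1,2] = [-2, -2, -4] gives a = [1, 1, 2] (primitive direction); the mode-2 fibre T[1,:,2] = [-2, 3, 0] gives b = [2, -3, 0]; then c[k] = T[1,1,k] / (a[1]·b[1]) = [0, -2, -4] / 2 = [0, -1, -2].
Expanding [1, 1, 2] ⊗ [2, -3, 0] ⊗ [0, -1, -2] reproduces all 27 entries of T, so T = [1, 1, 2] ⊗ [2, -3, 0] ⊗ [0, -1, -2] and rank(T) ≤ 1.
These bounds meet, so rank(T) = 1.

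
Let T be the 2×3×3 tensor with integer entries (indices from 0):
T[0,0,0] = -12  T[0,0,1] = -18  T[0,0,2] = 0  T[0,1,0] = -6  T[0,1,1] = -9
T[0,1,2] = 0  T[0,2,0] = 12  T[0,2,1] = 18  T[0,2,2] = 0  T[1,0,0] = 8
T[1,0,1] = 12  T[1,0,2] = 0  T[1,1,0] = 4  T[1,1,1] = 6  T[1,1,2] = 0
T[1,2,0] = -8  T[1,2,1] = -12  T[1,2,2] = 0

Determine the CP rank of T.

1

Lower bound: T ≠ 0 (e.g. T[0,0,0] = -12), so rank(T) ≥ 1.
Upper bound: the mode-1 fibre T[:,0,0] = [-12, 8] gives a = [3, -2] (primitive direction); the mode-2 fibre T[0,:,0] = [-12, -6, 12] gives b = [2, 1, -2]; then c[k] = T[0,0,k] / (a[0]·b[0]) = [-12, -18, 0] / 6 = [-2, -3, 0].
Expanding [3, -2] (x) [2, 1, -2] (x) [-2, -3, 0] reproduces all 18 entries of T, so T = [3, -2] (x) [2, 1, -2] (x) [-2, -3, 0] and rank(T) ≤ 1.
These bounds meet, so rank(T) = 1.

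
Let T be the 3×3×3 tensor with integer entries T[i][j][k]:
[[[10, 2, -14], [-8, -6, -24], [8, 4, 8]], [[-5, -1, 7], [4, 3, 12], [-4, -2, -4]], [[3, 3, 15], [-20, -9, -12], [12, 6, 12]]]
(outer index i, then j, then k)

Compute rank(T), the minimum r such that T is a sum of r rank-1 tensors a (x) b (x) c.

Lower bound: in the mode-1 unfolding of T (rows indexed by i, columns by (j,k)) the 2×2 minor on rows i ∈ {0, 2}, columns (j,k) ∈ {(0,0), (0,1)} is det [[10, 2], [3, 3]] = 24 ≠ 0, so that unfolding has rank ≥ 2 and hence rank(T) ≥ 2 (CP rank is at least every unfolding rank, though it can be larger).
Upper bound: with S_k = T[:,:,k], the two rank-1 terms a₁b₁ᵀ, a₂b₂ᵀ are the rank-1 members of the pencil x·S₀ + y·S₁.
The 2×2 minor of x·S₀ + y·S₁ on rows {0,2}, columns {0,1} is −176·x² − 88·xy = (-88)·(2·x + y)(x), vanishing at (x:y) = (1:-2) and (0:1).
M₁ = S₀ − 2·S₁ = [[6, 4, 0], [-3, -2, 0], [-3, -2, 0]] = [2, -1, -1][3, 2, 0]ᵀ and M₂ = S₁ = [[2, -6, 4], [-1, 3, -2], [3, -9, 6]] = [2, -1, 3][1, -3, 2]ᵀ, so take a₁ = [2, -1, -1], b₁ = [3, 2, 0], a₂ = [2, -1, 3], b₂ = [1, -3, 2].
Each slice is an integer combination of E₁ = a₁b₁ᵀ and E₂ = a₂b₂ᵀ: S₀ = E₁ + 2·E₂, S₁ = E₂, S₂ = −3·E₁ + 2·E₂; reading off coefficients, c₁ = [1, 0, -3] and c₂ = [2, 1, 2].
Hence T = [2, -1, -1] (x) [3, 2, 0] (x) [1, 0, -3] + [2, -1, 3] (x) [1, -3, 2] (x) [2, 1, 2], so rank(T) ≤ 2.
These bounds meet, so rank(T) = 2.

2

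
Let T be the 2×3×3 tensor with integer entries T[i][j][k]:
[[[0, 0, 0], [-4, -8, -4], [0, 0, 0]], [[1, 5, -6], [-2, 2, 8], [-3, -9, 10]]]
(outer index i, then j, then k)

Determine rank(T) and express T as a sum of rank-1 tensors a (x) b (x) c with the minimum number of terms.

rank(T) = 3

Lower bound: the mode-2 unfolding of T (rows indexed by j, columns by (i,k) = (0,0), (0,1), (0,2), (1,0), (1,1), (1,2)) is [[0, 0, 0, 1, 5, -6], [-4, -8, -4, -2, 2, 8], [0, 0, 0, -3, -9, 10]].
There the 3×3 minor on rows j ∈ {0, 1, 2}, columns (i,k) ∈ {(0,0), (1,0), (1,1)} is det [[0, 1, 5], [-4, -2, 2], [0, -3, -9]] = 24 ≠ 0, so this unfolding has rank ≥ 3; CP rank is at least every unfolding rank, so rank(T) ≥ 3. (Flattening ranks never certify an upper bound on CP rank; for that we must actually write T with 3 rank-1 terms.)
Upper bound: T is a sum of 3 rank-1 terms, T = [0, 1] (x) [1, -2, -2] (x) [2, 4, -4] + [0, 1] (x) [1, 2, -1] (x) [-1, 1, -2] + [1, -1] (x) [0, 1, 0] (x) [-4, -8, -4] (written with every a and b primitive with positive leading entry and the scale carried by c; CP decompositions are not unique, and this one is verified by expanding entrywise), so rank(T) ≤ 3.
These bounds meet, so rank(T) = 3.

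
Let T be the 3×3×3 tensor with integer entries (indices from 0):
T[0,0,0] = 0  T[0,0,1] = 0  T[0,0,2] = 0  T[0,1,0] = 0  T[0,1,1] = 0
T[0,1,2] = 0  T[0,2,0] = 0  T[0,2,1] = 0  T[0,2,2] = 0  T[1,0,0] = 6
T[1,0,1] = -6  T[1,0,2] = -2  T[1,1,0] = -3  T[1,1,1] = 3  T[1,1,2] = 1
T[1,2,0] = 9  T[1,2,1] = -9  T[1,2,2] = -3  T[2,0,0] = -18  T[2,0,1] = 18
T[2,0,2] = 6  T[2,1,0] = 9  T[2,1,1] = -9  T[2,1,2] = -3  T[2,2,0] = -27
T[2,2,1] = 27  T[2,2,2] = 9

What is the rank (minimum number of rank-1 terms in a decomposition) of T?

Lower bound: T ≠ 0 (e.g. T[1,0,0] = 6), so rank(T) ≥ 1.
Upper bound: the mode-1 fibre T[:,0,0] = [0, 6, -18] gives a = (0, 1, -3) (primitive direction); the mode-2 fibre T[1,:,0] = [6, -3, 9] gives b = (2, -1, 3); then c[k] = T[1,0,k] / (a[1]·b[0]) = [6, -6, -2] / 2 = (3, -3, -1).
Expanding (0, 1, -3) ⊗ (2, -1, 3) ⊗ (3, -3, -1) reproduces all 27 entries of T, so T = (0, 1, -3) ⊗ (2, -1, 3) ⊗ (3, -3, -1) and rank(T) ≤ 1.
These bounds meet, so rank(T) = 1.

1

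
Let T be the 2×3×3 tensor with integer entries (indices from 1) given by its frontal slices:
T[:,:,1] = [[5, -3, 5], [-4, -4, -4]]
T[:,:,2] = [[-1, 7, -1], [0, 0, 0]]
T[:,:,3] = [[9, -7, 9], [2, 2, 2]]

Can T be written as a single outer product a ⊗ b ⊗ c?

The mode-3 unfolding of T (rows indexed by k, columns by (i,j) = (1,1), (1,2), (1,3), (2,1), (2,2), (2,3)) is [[5, -3, 5, -4, -4, -4], [-1, 7, -1, 0, 0, 0], [9, -7, 9, 2, 2, 2]].
There the 3×3 minor on rows k ∈ {1, 2, 3}, columns (i,j) ∈ {(1,1), (1,2), (2,1)} is det [[5, -3, -4], [-1, 7, 0], [9, -7, 2]] = 288 ≠ 0, so this unfolding has rank ≥ 3; CP rank is at least every unfolding rank, so rank(T) ≥ 3.
In particular rank(T) ≥ 3 > 1, so T is not rank-1.

No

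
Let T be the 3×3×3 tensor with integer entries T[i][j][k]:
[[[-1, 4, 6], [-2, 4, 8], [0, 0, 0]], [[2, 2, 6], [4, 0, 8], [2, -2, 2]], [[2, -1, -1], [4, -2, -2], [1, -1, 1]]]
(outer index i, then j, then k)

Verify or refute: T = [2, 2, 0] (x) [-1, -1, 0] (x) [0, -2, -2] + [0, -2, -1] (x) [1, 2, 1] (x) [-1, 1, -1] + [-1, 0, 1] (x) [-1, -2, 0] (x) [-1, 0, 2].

Reconstruct entrywise from the claimed factors. For example, T[0,1,1] = 4 and Σₗ aₗ[0]bₗ[1]cₗ[1] = (2)·(-1)·(-2) + (0)·(2)·(1) + (-1)·(-2)·(0) = 4; checking all 27 entries, every one matches. The claim holds.

Yes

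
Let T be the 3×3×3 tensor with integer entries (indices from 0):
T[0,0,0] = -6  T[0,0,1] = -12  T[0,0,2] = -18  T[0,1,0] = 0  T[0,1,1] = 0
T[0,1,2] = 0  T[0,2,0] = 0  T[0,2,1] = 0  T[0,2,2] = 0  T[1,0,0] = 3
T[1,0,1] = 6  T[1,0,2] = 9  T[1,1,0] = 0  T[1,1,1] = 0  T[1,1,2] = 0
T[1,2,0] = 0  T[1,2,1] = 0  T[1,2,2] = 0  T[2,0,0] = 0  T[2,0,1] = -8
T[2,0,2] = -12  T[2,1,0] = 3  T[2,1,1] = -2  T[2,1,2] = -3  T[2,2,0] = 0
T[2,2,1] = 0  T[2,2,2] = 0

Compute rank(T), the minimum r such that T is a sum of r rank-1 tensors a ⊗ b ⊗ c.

2

Lower bound: in the mode-1 unfolding of T (rows indexed by i, columns by (j,k)) the 2×2 minor on rows i ∈ {0, 2}, columns (j,k) ∈ {(0,0), (0,1)} is det [[-6, -12], [0, -8]] = 48 ≠ 0, so that unfolding has rank ≥ 2 and hence rank(T) ≥ 2 (CP rank is at least every unfolding rank, though it can be larger).
Upper bound: with S_k = T[:,:,k], the two rank-1 terms a₁b₁ᵀ, a₂b₂ᵀ are the rank-1 members of the pencil x·S₀ + y·S₁.
The 2×2 minor of x·S₀ + y·S₁ on rows {0,2}, columns {0,1} is −18·x² − 24·xy + 24·y² = (-6)·(3·x − 2·y)(x + 2·y), vanishing at (x:y) = (2:3) and (2:-1).
M₁ = 2·S₀ + 3·S₁ = [[-48, 0, 0], [24, 0, 0], [-24, 0, 0]] = (-24)·[2, -1, 1][1, 0, 0]ᵀ and M₂ = 2·S₀ − S₁ = [[0, 0, 0], [0, 0, 0], [8, 8, 0]] = 8·[0, 0, 1][1, 1, 0]ᵀ, so take a₁ = [2, -1, 1], b₁ = [1, 0, 0], a₂ = [0, 0, 1], b₂ = [1, 1, 0].
Each slice is an integer combination of E₁ = a₁b₁ᵀ and E₂ = a₂b₂ᵀ: S₀ = −3·E₁ + 3·E₂, S₁ = −6·E₁ − 2·E₂, S₂ = −9·E₁ − 3·E₂; reading off coefficients, c₁ = [-3, -6, -9] and c₂ = [3, -2, -3].
Hence T = [2, -1, 1] ⊗ [1, 0, 0] ⊗ [-3, -6, -9] + [0, 0, 1] ⊗ [1, 1, 0] ⊗ [3, -2, -3], so rank(T) ≤ 2.
These bounds meet, so rank(T) = 2.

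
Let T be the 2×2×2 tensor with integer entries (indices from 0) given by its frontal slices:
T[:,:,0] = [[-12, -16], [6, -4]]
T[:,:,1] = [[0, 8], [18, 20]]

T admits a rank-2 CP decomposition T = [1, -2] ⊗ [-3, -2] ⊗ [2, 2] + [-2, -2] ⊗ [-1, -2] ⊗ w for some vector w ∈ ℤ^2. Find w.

Subtract the known terms from T to get the rank-1 residual R = [-2, -2] ⊗ [-1, -2] ⊗ w, so R[i,j,k] = a[i]·b[j]·w[k]. Pick indices with nonzero a[0]·b[0] = (-2)·(-1) = 2. Only the fibre through (0,0,·) is needed: R[0,0,:] = T[0,0,:] − Σₗ aₗ[0]bₗ[0]cₗ = [-12, 0] − (1)·(-3)·[2, 2] = [-6, 6]. Then w[k] = R[0,0,k] / 2 for each k, giving w = [-6, 6] / 2 = [-3, 3].

w = [-3, 3]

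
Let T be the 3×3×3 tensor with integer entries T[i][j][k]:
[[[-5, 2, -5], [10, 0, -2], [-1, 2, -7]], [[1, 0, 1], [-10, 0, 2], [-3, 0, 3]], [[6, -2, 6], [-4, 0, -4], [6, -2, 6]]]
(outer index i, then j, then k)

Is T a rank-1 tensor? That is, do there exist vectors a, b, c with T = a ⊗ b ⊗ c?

The mode-3 unfolding of T (rows indexed by k, columns by (i,j) = (0,0), (0,1), (0,2), (1,0), (1,1), (1,2), (2,0), (2,1), (2,2)) is [[-5, 10, -1, 1, -10, -3, 6, -4, 6], [2, 0, 2, 0, 0, 0, -2, 0, -2], [-5, -2, -7, 1, 2, 3, 6, -4, 6]].
There the 3×3 minor on rows k ∈ {0, 1, 2}, columns (i,j) ∈ {(0,0), (0,1), (0,2)} is det [[-5, 10, -1], [2, 0, 2], [-5, -2, -7]] = 24 ≠ 0, so this unfolding has rank ≥ 3; CP rank is at least every unfolding rank, so rank(T) ≥ 3.
In particular rank(T) ≥ 3 > 1, so T is not rank-1.

No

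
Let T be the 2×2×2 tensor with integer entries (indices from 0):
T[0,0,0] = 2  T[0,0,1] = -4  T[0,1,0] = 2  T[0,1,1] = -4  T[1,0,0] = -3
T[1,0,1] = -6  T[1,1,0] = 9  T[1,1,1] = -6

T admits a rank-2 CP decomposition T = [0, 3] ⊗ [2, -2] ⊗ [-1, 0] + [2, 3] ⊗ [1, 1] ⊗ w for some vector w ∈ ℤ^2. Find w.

Subtract the known terms from T to get the rank-1 residual R = [2, 3] ⊗ [1, 1] ⊗ w, so R[i,j,k] = a[i]·b[j]·w[k]. Pick indices with nonzero a[0]·b[0] = (2)·(1) = 2. Only the fibre through (0,0,·) is needed: R[0,0,:] = T[0,0,:] − Σₗ aₗ[0]bₗ[0]cₗ = [2, -4] − (0)·(2)·[-1, 0] = [2, -4]. Then w[k] = R[0,0,k] / 2 for each k, giving w = [2, -4] / 2 = [1, -2].

w = [1, -2]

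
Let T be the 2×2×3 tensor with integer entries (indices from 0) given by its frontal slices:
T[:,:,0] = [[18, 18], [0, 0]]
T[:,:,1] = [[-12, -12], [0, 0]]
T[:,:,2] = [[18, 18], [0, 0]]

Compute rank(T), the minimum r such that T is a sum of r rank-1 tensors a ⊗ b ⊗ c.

1

Lower bound: T ≠ 0 (e.g. T[0,0,0] = 18), so rank(T) ≥ 1.
Upper bound: the mode-1 fibre T[:,0,0] = [18, 0] gives a = [1, 0] (primitive direction); the mode-2 fibre T[0,:,0] = [18, 18] gives b = [1, 1]; then c[k] = T[0,0,k] / (a[0]·b[0]) = [18, -12, 18] / 1 = [18, -12, 18].
Expanding [1, 0] ⊗ [1, 1] ⊗ [18, -12, 18] reproduces all 12 entries of T, so T = [1, 0] ⊗ [1, 1] ⊗ [18, -12, 18] and rank(T) ≤ 1.
These bounds meet, so rank(T) = 1.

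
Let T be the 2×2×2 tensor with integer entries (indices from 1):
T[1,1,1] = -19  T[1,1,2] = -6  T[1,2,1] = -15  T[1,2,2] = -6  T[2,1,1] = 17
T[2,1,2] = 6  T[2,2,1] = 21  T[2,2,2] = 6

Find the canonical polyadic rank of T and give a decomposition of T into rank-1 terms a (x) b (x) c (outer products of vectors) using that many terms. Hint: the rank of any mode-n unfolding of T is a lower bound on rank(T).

Lower bound: the mode-1 unfolding of T (rows indexed by i, columns by (j,k) = (1,1), (1,2), (2,1), (2,2)) is [[-19, -6, -15, -6], [17, 6, 21, 6]].
There the 2×2 minor on rows i ∈ {1, 2}, columns (j,k) ∈ {(1,1), (1,2)} is det [[-19, -6], [17, 6]] = -12 ≠ 0, so this unfolding has rank ≥ 2; CP rank is at least every unfolding rank, so rank(T) ≥ 2. (Unfolding ranks only ever bound the CP rank from below — rank(T) can be strictly larger than all of them — so the matching upper bound has to come from an explicit 2-term decomposition.)
Upper bound — finding two terms. Write S_k = T[:,:,k] for the frontal slices: S₁ = [[-19, -15], [17, 21]], S₂ = [[-6, -6], [6, 6]].
If T = a₁ (x) b₁ (x) c₁ + a₂ (x) b₂ (x) c₂ then each S_k = c₁[k]·a₁b₁ᵀ + c₂[k]·a₂b₂ᵀ. S₁ and S₂ are linearly independent, so a₁b₁ᵀ and a₂b₂ᵀ must span the same plane of matrices: they are the rank-1 matrices of the form x·S₁ + y·S₂.
det(x·S₁ + y·S₂) is −144·x² − 48·xy = (-48)·(3·x + y)(x), vanishing at (x:y) = (1:-3) and (0:1).
M₁ = S₁ − 3·S₂ = [[-1, 3], [-1, 3]] = −[1, 1][1, -3]ᵀ and M₂ = S₂ = [[-6, -6], [6, 6]] = (-6)·[1, -1][1, 1]ᵀ, so take a₁ = [1, 1], b₁ = [1, -3], a₂ = [1, -1], b₂ = [1, 1].
Each slice is an integer combination of E₁ = a₁b₁ᵀ and E₂ = a₂b₂ᵀ: S₁ = −E₁ − 18·E₂, S₂ = −6·E₂; reading off coefficients, c₁ = [-1, 0] and c₂ = [-18, -6].
Hence T = [1, 1] (x) [1, -3] (x) [-1, 0] + [1, -1] (x) [1, 1] (x) [-18, -6], so rank(T) ≤ 2.
These bounds meet, so rank(T) = 2.
Check entry T[2,2,1] = 21: (1)·(-3)·(-1) + (-1)·(1)·(-18) = 21.

rank(T) = 2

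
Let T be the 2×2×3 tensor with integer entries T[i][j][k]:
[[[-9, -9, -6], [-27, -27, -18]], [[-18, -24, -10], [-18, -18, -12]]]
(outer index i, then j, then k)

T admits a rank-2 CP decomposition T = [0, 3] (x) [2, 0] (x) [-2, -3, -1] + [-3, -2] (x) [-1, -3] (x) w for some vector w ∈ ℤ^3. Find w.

Subtract the known terms from T to get the rank-1 residual R = [-3, -2] (x) [-1, -3] (x) w, so R[i,j,k] = a[i]·b[j]·w[k]. Pick indices with nonzero a[0]·b[0] = (-3)·(-1) = 3. Only the fibre through (0,0,·) is needed: R[0,0,:] = T[0,0,:] − Σₗ aₗ[0]bₗ[0]cₗ = [-9, -9, -6] − (0)·(2)·[-2, -3, -1] = [-9, -9, -6]. Then w[k] = R[0,0,k] / 3 for each k, giving w = [-9, -9, -6] / 3 = [-3, -3, -2].

w = [-3, -3, -2]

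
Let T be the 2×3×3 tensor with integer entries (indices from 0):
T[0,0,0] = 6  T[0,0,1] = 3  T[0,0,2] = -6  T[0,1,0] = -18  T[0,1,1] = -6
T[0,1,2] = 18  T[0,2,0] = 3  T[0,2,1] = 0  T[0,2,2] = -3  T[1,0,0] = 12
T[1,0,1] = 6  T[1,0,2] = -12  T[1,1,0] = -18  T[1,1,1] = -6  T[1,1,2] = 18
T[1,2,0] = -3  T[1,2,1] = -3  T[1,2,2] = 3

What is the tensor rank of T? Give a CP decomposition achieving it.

Lower bound: the mode-2 unfolding of T (rows indexed by j, columns by (i,k) = (0,0), (0,1), (0,2), (1,0), (1,1), (1,2)) is [[6, 3, -6, 12, 6, -12], [-18, -6, 18, -18, -6, 18], [3, 0, -3, -3, -3, 3]].
There the 2×2 minor on rows j ∈ {0, 1}, columns (i,k) ∈ {(0,0), (0,1)} is det [[6, 3], [-18, -6]] = 18 ≠ 0, so this unfolding has rank ≥ 2; CP rank is at least every unfolding rank, so rank(T) ≥ 2. (Unfolding ranks only ever bound the CP rank from below — rank(T) can be strictly larger than all of them — so the matching upper bound has to come from an explicit 2-term decomposition.)
Upper bound — finding two terms. Write S_k = T[:,:,k] for the frontal slices: S₀ = [[6, -18, 3], [12, -18, -3]], S₁ = [[3, -6, 0], [6, -6, -3]], S₂ = [[-6, 18, -3], [-12, 18, 3]].
If T = a₁ ⊗ b₁ ⊗ c₁ + a₂ ⊗ b₂ ⊗ c₂ then each S_k = c₁[k]·a₁b₁ᵀ + c₂[k]·a₂b₂ᵀ. S₀ and S₁ are linearly independent, so a₁b₁ᵀ and a₂b₂ᵀ must span the same plane of matrices: they are the rank-1 matrices of the form x·S₀ + y·S₁.
The 2×2 minor of x·S₀ + y·S₁ on rows {0,1}, columns {0,1} is 108·x² + 90·xy + 18·y² = 18·(2·x + y)(3·x + y), vanishing at (x:y) = (1:-2) and (1:-3).
M₁ = S₀ − 2·S₁ = [[0, -6, 3], [0, -6, 3]] = (-3)·[1, 1][0, 2, -1]ᵀ and M₂ = S₀ − 3·S₁ = [[-3, 0, 3], [-6, 0, 6]] = (-3)·[1, 2][1, 0, -1]ᵀ, so take a₁ = [1, 1], b₁ = [0, 2, -1], a₂ = [1, 2], b₂ = [1, 0, -1].
Each slice is an integer combination of E₁ = a₁b₁ᵀ and E₂ = a₂b₂ᵀ: S₀ = −9·E₁ + 6·E₂, S₁ = −3·E₁ + 3·E₂, S₂ = 9·E₁ − 6·E₂; reading off coefficients, c₁ = [-9, -3, 9] and c₂ = [6, 3, -6].
Hence T = [1, 1] ⊗ [0, 2, -1] ⊗ [-9, -3, 9] + [1, 2] ⊗ [1, 0, -1] ⊗ [6, 3, -6], so rank(T) ≤ 2.
These bounds meet, so rank(T) = 2.

rank(T) = 2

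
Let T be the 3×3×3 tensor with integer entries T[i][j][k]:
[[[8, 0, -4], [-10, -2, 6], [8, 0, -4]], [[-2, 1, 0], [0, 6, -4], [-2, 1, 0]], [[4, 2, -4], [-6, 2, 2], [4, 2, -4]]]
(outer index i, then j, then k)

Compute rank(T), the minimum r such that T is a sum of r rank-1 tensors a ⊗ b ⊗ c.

Lower bound: the mode-1 unfolding of T (rows indexed by i, columns by (j,k) = (0,0), (0,1), (0,2), (1,0), (1,1), (1,2), (2,0), (2,1), (2,2)) is [[8, 0, -4, -10, -2, 6, 8, 0, -4], [-2, 1, 0, 0, 6, -4, -2, 1, 0], [4, 2, -4, -6, 2, 2, 4, 2, -4]].
There the 3×3 minor on rows i ∈ {0, 1, 2}, columns (j,k) ∈ {(0,0), (0,1), (1,0)} is det [[8, 0, -10], [-2, 1, 0], [4, 2, -6]] = 32 ≠ 0, so this unfolding has rank ≥ 3; CP rank is at least every unfolding rank, so rank(T) ≥ 3. (Unfolding ranks only ever bound the CP rank from below — rank(T) can be strictly larger than all of them — so the matching upper bound has to come from an explicit 3-term decomposition.)
Upper bound: T is a sum of 3 rank-1 terms, T = (1, -2, -1) ⊗ (0, 1, 0) ⊗ (2, -4, 2) + (1, 0, 1) ⊗ (1, -1, 1) ⊗ (4, 2, -4) + (2, -1, 0) ⊗ (1, -2, 1) ⊗ (2, -1, 0) (written with every a and b primitive with positive leading entry and the scale carried by c; CP decompositions are not unique, and this one is verified by expanding entrywise), so rank(T) ≤ 3.
These bounds meet, so rank(T) = 3.

3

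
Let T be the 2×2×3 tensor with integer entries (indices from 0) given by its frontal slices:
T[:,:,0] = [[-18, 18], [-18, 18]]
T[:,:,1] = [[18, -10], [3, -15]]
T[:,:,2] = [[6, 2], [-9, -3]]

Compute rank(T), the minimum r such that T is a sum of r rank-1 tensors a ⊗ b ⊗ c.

Lower bound: the mode-2 unfolding of T (rows indexed by j, columns by (i,k) = (0,0), (0,1), (0,2), (1,0), (1,1), (1,2)) is [[-18, 18, 6, -18, 3, -9], [18, -10, 2, 18, -15, -3]].
There the 2×2 minor on rows j ∈ {0, 1}, columns (i,k) ∈ {(0,0), (0,1)} is det [[-18, 18], [18, -10]] = -144 ≠ 0, so this unfolding has rank ≥ 2; CP rank is at least every unfolding rank, so rank(T) ≥ 2. (Flattening ranks never certify an upper bound on CP rank; for that we must actually write T with 2 rank-1 terms.)
Upper bound — finding two terms. Write S_k = T[:,:,k] for the frontal slices: S₀ = [[-18, 18], [-18, 18]], S₁ = [[18, -10], [3, -15]], S₂ = [[6, 2], [-9, -3]].
If T = a₁ ⊗ b₁ ⊗ c₁ + a₂ ⊗ b₂ ⊗ c₂ then each S_k = c₁[k]·a₁b₁ᵀ + c₂[k]·a₂b₂ᵀ. S₀ and S₁ are linearly independent, so a₁b₁ᵀ and a₂b₂ᵀ must span the same plane of matrices: they are the rank-1 matrices of the form x·S₀ + y·S₁.
det(x·S₀ + y·S₁) is 360·xy − 240·y² = 120·(3·x − 2·y)(y), vanishing at (x:y) = (2:3) and (1:0).
M₁ = 2·S₀ + 3·S₁ = [[18, 6], [-27, -9]] = 3·[2, -3][3, 1]ᵀ and M₂ = S₀ = [[-18, 18], [-18, 18]] = (-18)·[1, 1][1, -1]ᵀ, so take a₁ = [2, -3], b₁ = [3, 1], a₂ = [1, 1], b₂ = [1, -1].
Each slice is an integer combination of E₁ = a₁b₁ᵀ and E₂ = a₂b₂ᵀ: S₀ = −18·E₂, S₁ = E₁ + 12·E₂, S₂ = E₁; reading off coefficients, c₁ = [0, 1, 1] and c₂ = [-18, 12, 0].
Hence T = [2, -3] ⊗ [3, 1] ⊗ [0, 1, 1] + [1, 1] ⊗ [1, -1] ⊗ [-18, 12, 0], so rank(T) ≤ 2.
These bounds meet, so rank(T) = 2.

2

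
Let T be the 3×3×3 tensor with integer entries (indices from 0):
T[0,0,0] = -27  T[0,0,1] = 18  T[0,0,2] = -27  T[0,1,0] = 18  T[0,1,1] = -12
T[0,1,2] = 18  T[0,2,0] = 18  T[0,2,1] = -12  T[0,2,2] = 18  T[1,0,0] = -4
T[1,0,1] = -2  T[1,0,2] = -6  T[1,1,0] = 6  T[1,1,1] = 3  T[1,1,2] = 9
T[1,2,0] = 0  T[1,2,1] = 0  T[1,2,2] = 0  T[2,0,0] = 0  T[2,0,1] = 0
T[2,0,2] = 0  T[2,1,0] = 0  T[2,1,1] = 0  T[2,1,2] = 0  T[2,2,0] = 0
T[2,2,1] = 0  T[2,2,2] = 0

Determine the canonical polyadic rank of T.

2

Lower bound: the mode-3 unfolding of T (rows indexed by k, columns by (i,j) = (0,0), (0,1), (0,2), (1,0), (1,1), (1,2), (2,0), (2,1), (2,2)) is [[-27, 18, 18, -4, 6, 0, 0, 0, 0], [18, -12, -12, -2, 3, 0, 0, 0, 0], [-27, 18, 18, -6, 9, 0, 0, 0, 0]].
There the 2×2 minor on rows k ∈ {0, 1}, columns (i,j) ∈ {(0,0), (1,0)} is det [[-27, -4], [18, -2]] = 126 ≠ 0, so this unfolding has rank ≥ 2; CP rank is at least every unfolding rank, so rank(T) ≥ 2. (Unfolding ranks only ever bound the CP rank from below — rank(T) can be strictly larger than all of them — so the matching upper bound has to come from an explicit 2-term decomposition.)
Upper bound — finding two terms. Write S_k = T[:,:,k] for the frontal slices: S₀ = [[-27, 18, 18], [-4, 6, 0], [0, 0, 0]], S₁ = [[18, -12, -12], [-2, 3, 0], [0, 0, 0]], S₂ = [[-27, 18, 18], [-6, 9, 0], [0, 0, 0]].
If T = a₁ ⊗ b₁ ⊗ c₁ + a₂ ⊗ b₂ ⊗ c₂ then each S_k = c₁[k]·a₁b₁ᵀ + c₂[k]·a₂b₂ᵀ. S₀ and S₁ are linearly independent, so a₁b₁ᵀ and a₂b₂ᵀ must span the same plane of matrices: they are the rank-1 matrices of the form x·S₀ + y·S₁.
The 2×2 minor of x·S₀ + y·S₁ on rows {0,1}, columns {0,1} is −90·x² + 15·xy + 30·y² = (-15)·(3·x − 2·y)(2·x + y), vanishing at (x:y) = (2:3) and (1:-2).
M₁ = 2·S₀ + 3·S₁ = [[0, 0, 0], [-14, 21, 0], [0, 0, 0]] = (-7)·[0, 1, 0][2, -3, 0]ᵀ and M₂ = S₀ − 2·S₁ = [[-63, 42, 42], [0, 0, 0], [0, 0, 0]] = (-21)·[1, 0, 0][3, -2, -2]ᵀ, so take a₁ = [0, 1, 0], b₁ = [2, -3, 0], a₂ = [1, 0, 0], b₂ = [3, -2, -2].
Each slice is an integer combination of E₁ = a₁b₁ᵀ and E₂ = a₂b₂ᵀ: S₀ = −2·E₁ − 9·E₂, S₁ = −E₁ + 6·E₂, S₂ = −3·E₁ − 9·E₂; reading off coefficients, c₁ = [-2, -1, -3] and c₂ = [-9, 6, -9].
Hence T = [0, 1, 0] ⊗ [2, -3, 0] ⊗ [-2, -1, -3] + [1, 0, 0] ⊗ [3, -2, -2] ⊗ [-9, 6, -9], so rank(T) ≤ 2.
These bounds meet, so rank(T) = 2.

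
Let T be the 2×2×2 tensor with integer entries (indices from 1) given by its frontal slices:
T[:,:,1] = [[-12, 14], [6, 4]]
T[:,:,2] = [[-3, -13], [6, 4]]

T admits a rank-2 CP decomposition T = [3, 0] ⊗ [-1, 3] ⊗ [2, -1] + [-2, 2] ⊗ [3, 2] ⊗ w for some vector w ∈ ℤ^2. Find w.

w = [1, 1]

Subtract the known terms from T to get the rank-1 residual R = [-2, 2] ⊗ [3, 2] ⊗ w, so R[i,j,k] = a[i]·b[j]·w[k]. Pick indices with nonzero a[1]·b[1] = (-2)·(3) = -6. Only the fibre through (1,1,·) is needed: R[1,1,:] = T[1,1,:] − Σₗ aₗ[1]bₗ[1]cₗ = [-12, -3] − (3)·(-1)·[2, -1] = [-6, -6]. Then w[k] = R[1,1,k] / -6 for each k, giving w = [-6, -6] / -6 = [1, 1].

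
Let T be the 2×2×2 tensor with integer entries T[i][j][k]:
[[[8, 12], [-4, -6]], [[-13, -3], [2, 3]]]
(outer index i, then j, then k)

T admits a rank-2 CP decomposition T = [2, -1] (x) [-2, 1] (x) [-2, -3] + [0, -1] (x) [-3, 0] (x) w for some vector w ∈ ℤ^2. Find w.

Subtract the known terms from T to get the rank-1 residual R = [0, -1] (x) [-3, 0] (x) w, so R[i,j,k] = a[i]·b[j]·w[k]. Pick indices with nonzero a[1]·b[0] = (-1)·(-3) = 3. Only the fibre through (1,0,·) is needed: R[1,0,:] = T[1,0,:] − Σₗ aₗ[1]bₗ[0]cₗ = [-13, -3] − (-1)·(-2)·[-2, -3] = [-9, 3]. Then w[k] = R[1,0,k] / 3 for each k, giving w = [-9, 3] / 3 = [-3, 1].

w = [-3, 1]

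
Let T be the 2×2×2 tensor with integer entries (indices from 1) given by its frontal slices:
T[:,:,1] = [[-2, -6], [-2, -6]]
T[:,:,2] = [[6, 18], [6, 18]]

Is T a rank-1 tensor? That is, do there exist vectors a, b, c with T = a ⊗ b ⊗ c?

If T = a ⊗ b ⊗ c then every fibre of T is a multiple of the corresponding factor, so read the factors off the fibres through the nonzero entry T[1,1,1] = -2.
The mode-1 fibre T[:,1,1] = [-2, -2] gives a = [1, 1] (primitive direction); the mode-2 fibre T[1,:,1] = [-2, -6] gives b = [1, 3]; then c[k] = T[1,1,k] / (a[1]·b[1]) = [-2, 6] / 1 = [-2, 6].
Expanding [1, 1] ⊗ [1, 3] ⊗ [-2, 6] reproduces all 8 entries of T, so T = [1, 1] ⊗ [1, 3] ⊗ [-2, 6] and rank(T) ≤ 1.
Equivalently every frontal slice T[:,:,k] is c[k] times the rank-1 matrix [1, 1] ⊗ [1, 3]. So T has rank 1 (it is nonzero).

Yes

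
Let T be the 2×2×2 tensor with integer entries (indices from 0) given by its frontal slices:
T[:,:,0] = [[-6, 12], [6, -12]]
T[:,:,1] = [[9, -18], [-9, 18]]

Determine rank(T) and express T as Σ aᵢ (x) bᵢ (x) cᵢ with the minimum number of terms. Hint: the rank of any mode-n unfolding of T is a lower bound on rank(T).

rank(T) = 1

Lower bound: T ≠ 0 (e.g. T[0,0,0] = -6), so rank(T) ≥ 1.
Upper bound: if T = a (x) b (x) c then every fibre of T is a multiple of the corresponding factor, so read the factors off the fibres through the nonzero entry T[0,0,0] = -6.
The mode-1 fibre T[:,0,0] = [-6, 6] gives a = [1, -1] (primitive direction); the mode-2 fibre T[0,:,0] = [-6, 12] gives b = [1, -2]; then c[k] = T[0,0,k] / (a[0]·b[0]) = [-6, 9] / 1 = [-6, 9].
Expanding [1, -1] (x) [1, -2] (x) [-6, 9] reproduces all 8 entries of T, so T = [1, -1] (x) [1, -2] (x) [-6, 9] and rank(T) ≤ 1.
These bounds meet, so rank(T) = 1.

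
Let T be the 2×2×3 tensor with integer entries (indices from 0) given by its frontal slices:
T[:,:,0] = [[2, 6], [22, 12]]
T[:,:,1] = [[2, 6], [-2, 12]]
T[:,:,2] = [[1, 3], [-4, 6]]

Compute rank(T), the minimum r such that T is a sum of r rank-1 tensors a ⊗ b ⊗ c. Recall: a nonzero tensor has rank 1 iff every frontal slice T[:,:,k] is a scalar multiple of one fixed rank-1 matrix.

2

Lower bound: the mode-2 unfolding of T (rows indexed by j, columns by (i,k) = (0,0), (0,1), (0,2), (1,0), (1,1), (1,2)) is [[2, 2, 1, 22, -2, -4], [6, 6, 3, 12, 12, 6]].
There the 2×2 minor on rows j ∈ {0, 1}, columns (i,k) ∈ {(0,0), (1,0)} is det [[2, 22], [6, 12]] = -108 ≠ 0, so this unfolding has rank ≥ 2; CP rank is at least every unfolding rank, so rank(T) ≥ 2. (Flattening ranks never certify an upper bound on CP rank; for that we must actually write T with 2 rank-1 terms.)
Upper bound — finding two terms. Write S_k = T[:,:,k] for the frontal slices: S₀ = [[2, 6], [22, 12]], S₁ = [[2, 6], [-2, 12]], S₂ = [[1, 3], [-4, 6]].
If T = a₁ ⊗ b₁ ⊗ c₁ + a₂ ⊗ b₂ ⊗ c₂ then each S_k = c₁[k]·a₁b₁ᵀ + c₂[k]·a₂b₂ᵀ. S₀ and S₁ are linearly independent, so a₁b₁ᵀ and a₂b₂ᵀ must span the same plane of matrices: they are the rank-1 matrices of the form x·S₀ + y·S₁.
det(x·S₀ + y·S₁) is −108·x² − 72·xy + 36·y² = (-36)·(3·x − y)(x + y), vanishing at (x:y) = (1:3) and (1:-1).
M₁ = S₀ + 3·S₁ = [[8, 24], [16, 48]] = 8·[1, 2][1, 3]ᵀ and M₂ = S₀ − S₁ = [[0, 0], [24, 0]] = 24·[0, 1][1, 0]ᵀ, so take a₁ = [1, 2], b₁ = [1, 3], a₂ = [0, 1], b₂ = [1, 0].
Each slice is an integer combination of E₁ = a₁b₁ᵀ and E₂ = a₂b₂ᵀ: S₀ = 2·E₁ + 18·E₂, S₁ = 2·E₁ − 6·E₂, S₂ = E₁ − 6·E₂; reading off coefficients, c₁ = [2, 2, 1] and c₂ = [18, -6, -6].
Hence T = [1, 2] ⊗ [1, 3] ⊗ [2, 2, 1] + [0, 1] ⊗ [1, 0] ⊗ [18, -6, -6], so rank(T) ≤ 2.
These bounds meet, so rank(T) = 2.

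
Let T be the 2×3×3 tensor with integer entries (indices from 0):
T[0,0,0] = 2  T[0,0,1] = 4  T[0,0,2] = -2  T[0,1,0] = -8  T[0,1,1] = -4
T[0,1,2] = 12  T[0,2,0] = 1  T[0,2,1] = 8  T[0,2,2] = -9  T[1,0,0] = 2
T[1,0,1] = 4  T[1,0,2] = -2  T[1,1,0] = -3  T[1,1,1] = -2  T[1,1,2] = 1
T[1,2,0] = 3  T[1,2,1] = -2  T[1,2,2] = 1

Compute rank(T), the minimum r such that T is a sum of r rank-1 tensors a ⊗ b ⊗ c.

Lower bound: the mode-3 unfolding of T (rows indexed by k, columns by (i,j) = (0,0), (0,1), (0,2), (1,0), (1,1), (1,2)) is [[2, -8, 1, 2, -3, 3], [4, -4, 8, 4, -2, -2], [-2, 12, -9, -2, 1, 1]].
There the 3×3 minor on rows k ∈ {0, 1, 2}, columns (i,j) ∈ {(0,0), (0,1), (0,2)} is det [[2, -8, 1], [4, -4, 8], [-2, 12, -9]] = -240 ≠ 0, so this unfolding has rank ≥ 3; CP rank is at least every unfolding rank, so rank(T) ≥ 3. (This is only a lower bound: in general the CP rank may exceed every unfolding rank, so we still need to exhibit 3 rank-1 terms summing to T.)
Upper bound: T is a sum of 3 rank-1 terms, T = (1, 0) ⊗ (0, 2, -1) ⊗ (-4, 2, 4) + (1, 1) ⊗ (2, -2, 1) ⊗ (1, 2, -1) + (2, -1) ⊗ (0, 1, -2) ⊗ (1, -2, 1) (one valid choice — decompositions are not unique — normalised so each a, b is primitive with positive first nonzero entry; check it by expanding all entries), so rank(T) ≤ 3.
These bounds meet, so rank(T) = 3.

3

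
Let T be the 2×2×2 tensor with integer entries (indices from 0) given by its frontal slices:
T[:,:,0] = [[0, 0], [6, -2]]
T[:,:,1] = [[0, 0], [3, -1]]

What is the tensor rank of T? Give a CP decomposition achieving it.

Lower bound: T ≠ 0 (e.g. T[1,0,0] = 6), so rank(T) ≥ 1.
Upper bound: if T = a (x) b (x) c then every fibre of T is a multiple of the corresponding factor, so read the factors off the fibres through the nonzero entry T[1,0,0] = 6.
The mode-1 fibre T[:,0,0] = [0, 6] gives a = [0, 1] (primitive direction); the mode-2 fibre T[1,:,0] = [6, -2] gives b = [3, -1]; then c[k] = T[1,0,k] / (a[1]·b[0]) = [6, 3] / 3 = [2, 1].
Expanding [0, 1] (x) [3, -1] (x) [2, 1] reproduces all 8 entries of T, so T = [0, 1] (x) [3, -1] (x) [2, 1] and rank(T) ≤ 1.
These bounds meet, so rank(T) = 1.

rank(T) = 1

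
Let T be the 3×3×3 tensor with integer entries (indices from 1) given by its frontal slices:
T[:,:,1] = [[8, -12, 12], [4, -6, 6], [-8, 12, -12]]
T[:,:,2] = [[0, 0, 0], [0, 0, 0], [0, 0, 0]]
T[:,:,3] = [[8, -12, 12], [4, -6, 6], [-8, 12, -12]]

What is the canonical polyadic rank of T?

1

Lower bound: T ≠ 0 (e.g. T[1,1,1] = 8), so rank(T) ≥ 1.
Upper bound: if T = a ⊗ b ⊗ c then every fibre of T is a multiple of the corresponding factor, so read the factors off the fibres through the nonzero entry T[1,1,1] = 8.
The mode-1 fibre T[:,1,1] = [8, 4, -8] gives a = [2, 1, -2] (primitive direction); the mode-2 fibre T[1,:,1] = [8, -12, 12] gives b = [2, -3, 3]; then c[k] = T[1,1,k] / (a[1]·b[1]) = [8, 0, 8] / 4 = [2, 0, 2].
Expanding [2, 1, -2] ⊗ [2, -3, 3] ⊗ [2, 0, 2] reproduces all 27 entries of T, so T = [2, 1, -2] ⊗ [2, -3, 3] ⊗ [2, 0, 2] and rank(T) ≤ 1.
These bounds meet, so rank(T) = 1.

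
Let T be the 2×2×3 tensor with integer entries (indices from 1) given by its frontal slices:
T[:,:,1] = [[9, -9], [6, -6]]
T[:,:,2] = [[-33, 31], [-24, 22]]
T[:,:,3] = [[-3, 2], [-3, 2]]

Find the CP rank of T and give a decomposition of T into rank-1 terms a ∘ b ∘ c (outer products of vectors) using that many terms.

rank(T) = 2

Lower bound: the mode-3 unfolding of T (rows indexed by k, columns by (i,j) = (1,1), (1,2), (2,1), (2,2)) is [[9, -9, 6, -6], [-33, 31, -24, 22], [-3, 2, -3, 2]].
There the 2×2 minor on rows k ∈ {1, 2}, columns (i,j) ∈ {(1,1), (1,2)} is det [[9, -9], [-33, 31]] = -18 ≠ 0, so this unfolding has rank ≥ 2; CP rank is at least every unfolding rank, so rank(T) ≥ 2. (Flattening ranks never certify an upper bound on CP rank; for that we must actually write T with 2 rank-1 terms.)
Upper bound — finding two terms. Write S_k = T[:,:,k] for the frontal slices: S₁ = [[9, -9], [6, -6]], S₂ = [[-33, 31], [-24, 22]], S₃ = [[-3, 2], [-3, 2]].
If T = a₁ ∘ b₁ ∘ c₁ + a₂ ∘ b₂ ∘ c₂ then each S_k = c₁[k]·a₁b₁ᵀ + c₂[k]·a₂b₂ᵀ. S₁ and S₂ are linearly independent, so a₁b₁ᵀ and a₂b₂ᵀ must span the same plane of matrices: they are the rank-1 matrices of the form x·S₁ + y·S₂.
det(x·S₁ + y·S₂) is −6·xy + 18·y² = (-6)·(x − 3·y)(y), vanishing at (x:y) = (3:1) and (1:0).
M₁ = 3·S₁ + S₂ = [[-6, 4], [-6, 4]] = (-2)·(1, 1)(3, -2)ᵀ and M₂ = S₁ = [[9, -9], [6, -6]] = 3·(3, 2)(1, -1)ᵀ, so take a₁ = (1, 1), b₁ = (3, -2), a₂ = (3, 2), b₂ = (1, -1).
Each slice is an integer combination of E₁ = a₁b₁ᵀ and E₂ = a₂b₂ᵀ: S₁ = 3·E₂, S₂ = −2·E₁ − 9·E₂, S₃ = −E₁; reading off coefficients, c₁ = (0, -2, -1) and c₂ = (3, -9, 0).
Hence T = (1, 1) ∘ (3, -2) ∘ (0, -2, -1) + (3, 2) ∘ (1, -1) ∘ (3, -9, 0), so rank(T) ≤ 2.
These bounds meet, so rank(T) = 2.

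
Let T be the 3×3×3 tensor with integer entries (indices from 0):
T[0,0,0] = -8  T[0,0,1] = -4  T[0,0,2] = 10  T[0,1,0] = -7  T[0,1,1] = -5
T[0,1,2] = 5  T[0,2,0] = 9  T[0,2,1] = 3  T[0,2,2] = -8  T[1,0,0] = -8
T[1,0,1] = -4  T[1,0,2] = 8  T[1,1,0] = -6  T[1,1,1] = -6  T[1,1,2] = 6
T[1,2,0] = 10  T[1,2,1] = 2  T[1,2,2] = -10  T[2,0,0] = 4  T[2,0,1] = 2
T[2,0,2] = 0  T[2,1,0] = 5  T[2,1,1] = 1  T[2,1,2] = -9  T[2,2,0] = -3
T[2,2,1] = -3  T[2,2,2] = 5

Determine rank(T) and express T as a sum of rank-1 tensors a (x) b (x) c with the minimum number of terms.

rank(T) = 3

Lower bound: the mode-2 unfolding of T (rows indexed by j, columns by (i,k) = (0,0), (0,1), (0,2), (1,0), (1,1), (1,2), (2,0), (2,1), (2,2)) is [[-8, -4, 10, -8, -4, 8, 4, 2, 0], [-7, -5, 5, -6, -6, 6, 5, 1, -9], [9, 3, -8, 10, 2, -10, -3, -3, 5]].
There the 3×3 minor on rows j ∈ {0, 1, 2}, columns (i,k) ∈ {(0,0), (0,1), (0,2)} is det [[-8, -4, 10], [-7, -5, 5], [9, 3, -8]] = 84 ≠ 0, so this unfolding has rank ≥ 3; CP rank is at least every unfolding rank, so rank(T) ≥ 3. (Unfolding ranks only ever bound the CP rank from below — rank(T) can be strictly larger than all of them — so the matching upper bound has to come from an explicit 3-term decomposition.)
Upper bound: T is a sum of 3 rank-1 terms, T = [1, 0, 2] (x) [2, -2, 1] (x) [0, 0, 1] + [1, 2, 1] (x) [0, 1, 1] (x) [1, -1, -1] + [2, 2, -1] (x) [1, 1, -1] (x) [-4, -2, 4] (one valid choice — decompositions are not unique — normalised so each a, b is primitive with positive first nonzero entry; check it by expanding all entries), so rank(T) ≤ 3.
These bounds meet, so rank(T) = 3.
Check entry T[1,0,1] = -4: (0)·(2)·(0) + (2)·(0)·(-1) + (2)·(1)·(-2) = -4.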